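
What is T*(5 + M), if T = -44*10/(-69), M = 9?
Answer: 6160/69 ≈ 89.275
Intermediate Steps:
T = 440/69 (T = -440*(-1/69) = 440/69 ≈ 6.3768)
T*(5 + M) = 440*(5 + 9)/69 = (440/69)*14 = 6160/69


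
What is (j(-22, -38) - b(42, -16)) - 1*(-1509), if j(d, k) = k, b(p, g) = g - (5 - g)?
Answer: 1508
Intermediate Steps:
b(p, g) = -5 + 2*g (b(p, g) = g + (-5 + g) = -5 + 2*g)
(j(-22, -38) - b(42, -16)) - 1*(-1509) = (-38 - (-5 + 2*(-16))) - 1*(-1509) = (-38 - (-5 - 32)) + 1509 = (-38 - 1*(-37)) + 1509 = (-38 + 37) + 1509 = -1 + 1509 = 1508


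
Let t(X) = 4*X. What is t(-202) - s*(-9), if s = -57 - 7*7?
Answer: -1762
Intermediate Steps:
s = -106 (s = -57 - 1*49 = -57 - 49 = -106)
t(-202) - s*(-9) = 4*(-202) - (-106)*(-9) = -808 - 1*954 = -808 - 954 = -1762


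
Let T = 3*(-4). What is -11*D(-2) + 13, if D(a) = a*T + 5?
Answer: -306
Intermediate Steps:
T = -12
D(a) = 5 - 12*a (D(a) = a*(-12) + 5 = -12*a + 5 = 5 - 12*a)
-11*D(-2) + 13 = -11*(5 - 12*(-2)) + 13 = -11*(5 + 24) + 13 = -11*29 + 13 = -319 + 13 = -306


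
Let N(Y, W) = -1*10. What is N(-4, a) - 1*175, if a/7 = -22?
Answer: -185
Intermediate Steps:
a = -154 (a = 7*(-22) = -154)
N(Y, W) = -10
N(-4, a) - 1*175 = -10 - 1*175 = -10 - 175 = -185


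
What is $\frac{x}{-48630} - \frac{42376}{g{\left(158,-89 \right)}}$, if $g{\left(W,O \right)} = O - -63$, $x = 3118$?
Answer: $\frac{515165953}{316095} \approx 1629.8$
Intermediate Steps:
$g{\left(W,O \right)} = 63 + O$ ($g{\left(W,O \right)} = O + 63 = 63 + O$)
$\frac{x}{-48630} - \frac{42376}{g{\left(158,-89 \right)}} = \frac{3118}{-48630} - \frac{42376}{63 - 89} = 3118 \left(- \frac{1}{48630}\right) - \frac{42376}{-26} = - \frac{1559}{24315} - - \frac{21188}{13} = - \frac{1559}{24315} + \frac{21188}{13} = \frac{515165953}{316095}$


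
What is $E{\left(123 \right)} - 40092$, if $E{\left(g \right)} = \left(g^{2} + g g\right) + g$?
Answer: $-9711$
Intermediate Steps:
$E{\left(g \right)} = g + 2 g^{2}$ ($E{\left(g \right)} = \left(g^{2} + g^{2}\right) + g = 2 g^{2} + g = g + 2 g^{2}$)
$E{\left(123 \right)} - 40092 = 123 \left(1 + 2 \cdot 123\right) - 40092 = 123 \left(1 + 246\right) - 40092 = 123 \cdot 247 - 40092 = 30381 - 40092 = -9711$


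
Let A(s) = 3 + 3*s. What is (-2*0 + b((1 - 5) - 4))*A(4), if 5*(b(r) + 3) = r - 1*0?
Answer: -69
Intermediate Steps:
b(r) = -3 + r/5 (b(r) = -3 + (r - 1*0)/5 = -3 + (r + 0)/5 = -3 + r/5)
(-2*0 + b((1 - 5) - 4))*A(4) = (-2*0 + (-3 + ((1 - 5) - 4)/5))*(3 + 3*4) = (0 + (-3 + (-4 - 4)/5))*(3 + 12) = (0 + (-3 + (1/5)*(-8)))*15 = (0 + (-3 - 8/5))*15 = (0 - 23/5)*15 = -23/5*15 = -69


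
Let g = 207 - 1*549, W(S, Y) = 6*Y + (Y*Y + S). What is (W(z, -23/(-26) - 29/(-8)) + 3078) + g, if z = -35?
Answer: 29726633/10816 ≈ 2748.4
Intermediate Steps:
W(S, Y) = S + Y² + 6*Y (W(S, Y) = 6*Y + (Y² + S) = 6*Y + (S + Y²) = S + Y² + 6*Y)
g = -342 (g = 207 - 549 = -342)
(W(z, -23/(-26) - 29/(-8)) + 3078) + g = ((-35 + (-23/(-26) - 29/(-8))² + 6*(-23/(-26) - 29/(-8))) + 3078) - 342 = ((-35 + (-23*(-1/26) - 29*(-⅛))² + 6*(-23*(-1/26) - 29*(-⅛))) + 3078) - 342 = ((-35 + (23/26 + 29/8)² + 6*(23/26 + 29/8)) + 3078) - 342 = ((-35 + (469/104)² + 6*(469/104)) + 3078) - 342 = ((-35 + 219961/10816 + 1407/52) + 3078) - 342 = (134057/10816 + 3078) - 342 = 33425705/10816 - 342 = 29726633/10816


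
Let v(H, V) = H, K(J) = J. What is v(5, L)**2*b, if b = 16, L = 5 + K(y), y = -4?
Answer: 400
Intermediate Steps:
L = 1 (L = 5 - 4 = 1)
v(5, L)**2*b = 5**2*16 = 25*16 = 400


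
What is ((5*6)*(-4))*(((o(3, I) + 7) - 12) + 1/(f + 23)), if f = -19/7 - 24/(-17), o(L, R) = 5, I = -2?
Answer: -7140/1291 ≈ -5.5306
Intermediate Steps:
f = -155/119 (f = -19*1/7 - 24*(-1/17) = -19/7 + 24/17 = -155/119 ≈ -1.3025)
((5*6)*(-4))*(((o(3, I) + 7) - 12) + 1/(f + 23)) = ((5*6)*(-4))*(((5 + 7) - 12) + 1/(-155/119 + 23)) = (30*(-4))*((12 - 12) + 1/(2582/119)) = -120*(0 + 119/2582) = -120*119/2582 = -7140/1291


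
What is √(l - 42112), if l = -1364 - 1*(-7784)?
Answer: 2*I*√8923 ≈ 188.92*I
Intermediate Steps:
l = 6420 (l = -1364 + 7784 = 6420)
√(l - 42112) = √(6420 - 42112) = √(-35692) = 2*I*√8923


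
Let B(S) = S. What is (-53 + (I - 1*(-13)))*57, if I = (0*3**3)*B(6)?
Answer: -2280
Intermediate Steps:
I = 0 (I = (0*3**3)*6 = (0*27)*6 = 0*6 = 0)
(-53 + (I - 1*(-13)))*57 = (-53 + (0 - 1*(-13)))*57 = (-53 + (0 + 13))*57 = (-53 + 13)*57 = -40*57 = -2280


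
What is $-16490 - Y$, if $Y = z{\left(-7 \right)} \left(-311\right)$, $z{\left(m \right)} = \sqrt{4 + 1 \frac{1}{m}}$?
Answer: $-16490 + \frac{933 \sqrt{21}}{7} \approx -15879.0$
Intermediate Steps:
$z{\left(m \right)} = \sqrt{4 + \frac{1}{m}}$
$Y = - \frac{933 \sqrt{21}}{7}$ ($Y = \sqrt{4 + \frac{1}{-7}} \left(-311\right) = \sqrt{4 - \frac{1}{7}} \left(-311\right) = \sqrt{\frac{27}{7}} \left(-311\right) = \frac{3 \sqrt{21}}{7} \left(-311\right) = - \frac{933 \sqrt{21}}{7} \approx -610.79$)
$-16490 - Y = -16490 - - \frac{933 \sqrt{21}}{7} = -16490 + \frac{933 \sqrt{21}}{7}$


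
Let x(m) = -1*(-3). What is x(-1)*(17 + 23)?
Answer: 120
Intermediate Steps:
x(m) = 3
x(-1)*(17 + 23) = 3*(17 + 23) = 3*40 = 120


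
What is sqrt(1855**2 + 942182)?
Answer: 3*sqrt(487023) ≈ 2093.6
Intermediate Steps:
sqrt(1855**2 + 942182) = sqrt(3441025 + 942182) = sqrt(4383207) = 3*sqrt(487023)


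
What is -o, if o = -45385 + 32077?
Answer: 13308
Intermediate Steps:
o = -13308
-o = -1*(-13308) = 13308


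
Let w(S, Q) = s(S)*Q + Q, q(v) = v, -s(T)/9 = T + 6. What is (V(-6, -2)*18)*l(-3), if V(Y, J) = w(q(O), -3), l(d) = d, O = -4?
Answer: -2754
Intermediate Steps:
s(T) = -54 - 9*T (s(T) = -9*(T + 6) = -9*(6 + T) = -54 - 9*T)
w(S, Q) = Q + Q*(-54 - 9*S) (w(S, Q) = (-54 - 9*S)*Q + Q = Q*(-54 - 9*S) + Q = Q + Q*(-54 - 9*S))
V(Y, J) = 51 (V(Y, J) = -1*(-3)*(53 + 9*(-4)) = -1*(-3)*(53 - 36) = -1*(-3)*17 = 51)
(V(-6, -2)*18)*l(-3) = (51*18)*(-3) = 918*(-3) = -2754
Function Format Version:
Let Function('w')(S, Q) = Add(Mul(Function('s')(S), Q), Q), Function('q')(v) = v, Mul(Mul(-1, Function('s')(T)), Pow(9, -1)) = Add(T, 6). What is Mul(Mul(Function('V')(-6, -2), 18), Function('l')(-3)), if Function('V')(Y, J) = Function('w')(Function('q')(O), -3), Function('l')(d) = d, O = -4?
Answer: -2754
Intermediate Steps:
Function('s')(T) = Add(-54, Mul(-9, T)) (Function('s')(T) = Mul(-9, Add(T, 6)) = Mul(-9, Add(6, T)) = Add(-54, Mul(-9, T)))
Function('w')(S, Q) = Add(Q, Mul(Q, Add(-54, Mul(-9, S)))) (Function('w')(S, Q) = Add(Mul(Add(-54, Mul(-9, S)), Q), Q) = Add(Mul(Q, Add(-54, Mul(-9, S))), Q) = Add(Q, Mul(Q, Add(-54, Mul(-9, S)))))
Function('V')(Y, J) = 51 (Function('V')(Y, J) = Mul(-1, -3, Add(53, Mul(9, -4))) = Mul(-1, -3, Add(53, -36)) = Mul(-1, -3, 17) = 51)
Mul(Mul(Function('V')(-6, -2), 18), Function('l')(-3)) = Mul(Mul(51, 18), -3) = Mul(918, -3) = -2754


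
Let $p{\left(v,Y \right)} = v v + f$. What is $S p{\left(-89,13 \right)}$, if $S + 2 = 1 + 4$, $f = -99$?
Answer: $23466$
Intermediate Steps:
$p{\left(v,Y \right)} = -99 + v^{2}$ ($p{\left(v,Y \right)} = v v - 99 = v^{2} - 99 = -99 + v^{2}$)
$S = 3$ ($S = -2 + \left(1 + 4\right) = -2 + 5 = 3$)
$S p{\left(-89,13 \right)} = 3 \left(-99 + \left(-89\right)^{2}\right) = 3 \left(-99 + 7921\right) = 3 \cdot 7822 = 23466$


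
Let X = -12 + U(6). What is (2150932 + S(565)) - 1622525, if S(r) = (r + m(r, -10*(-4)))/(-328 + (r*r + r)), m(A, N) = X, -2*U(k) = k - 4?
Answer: 84402978793/159731 ≈ 5.2841e+5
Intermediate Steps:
U(k) = 2 - k/2 (U(k) = -(k - 4)/2 = -(-4 + k)/2 = 2 - k/2)
X = -13 (X = -12 + (2 - ½*6) = -12 + (2 - 3) = -12 - 1 = -13)
m(A, N) = -13
S(r) = (-13 + r)/(-328 + r + r²) (S(r) = (r - 13)/(-328 + (r*r + r)) = (-13 + r)/(-328 + (r² + r)) = (-13 + r)/(-328 + (r + r²)) = (-13 + r)/(-328 + r + r²))
(2150932 + S(565)) - 1622525 = (2150932 + (-13 + 565)/(-328 + 565 + 565²)) - 1622525 = (2150932 + 552/(-328 + 565 + 319225)) - 1622525 = (2150932 + 552/319462) - 1622525 = (2150932 + (1/319462)*552) - 1622525 = (2150932 + 276/159731) - 1622525 = 343570519568/159731 - 1622525 = 84402978793/159731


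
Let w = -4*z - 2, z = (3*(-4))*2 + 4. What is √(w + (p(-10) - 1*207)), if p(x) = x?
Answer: I*√139 ≈ 11.79*I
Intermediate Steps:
z = -20 (z = -12*2 + 4 = -24 + 4 = -20)
w = 78 (w = -4*(-20) - 2 = 80 - 2 = 78)
√(w + (p(-10) - 1*207)) = √(78 + (-10 - 1*207)) = √(78 + (-10 - 207)) = √(78 - 217) = √(-139) = I*√139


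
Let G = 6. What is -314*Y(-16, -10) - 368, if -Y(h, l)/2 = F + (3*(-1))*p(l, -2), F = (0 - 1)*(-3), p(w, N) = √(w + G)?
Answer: 1516 - 3768*I ≈ 1516.0 - 3768.0*I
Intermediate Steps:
p(w, N) = √(6 + w) (p(w, N) = √(w + 6) = √(6 + w))
F = 3 (F = -1*(-3) = 3)
Y(h, l) = -6 + 6*√(6 + l) (Y(h, l) = -2*(3 + (3*(-1))*√(6 + l)) = -2*(3 - 3*√(6 + l)) = -6 + 6*√(6 + l))
-314*Y(-16, -10) - 368 = -314*(-6 + 6*√(6 - 10)) - 368 = -314*(-6 + 6*√(-4)) - 368 = -314*(-6 + 6*(2*I)) - 368 = -314*(-6 + 12*I) - 368 = (1884 - 3768*I) - 368 = 1516 - 3768*I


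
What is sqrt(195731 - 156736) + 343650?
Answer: 343650 + sqrt(38995) ≈ 3.4385e+5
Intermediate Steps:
sqrt(195731 - 156736) + 343650 = sqrt(38995) + 343650 = 343650 + sqrt(38995)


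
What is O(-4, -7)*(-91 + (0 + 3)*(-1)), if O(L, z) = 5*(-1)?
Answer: 470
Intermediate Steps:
O(L, z) = -5
O(-4, -7)*(-91 + (0 + 3)*(-1)) = -5*(-91 + (0 + 3)*(-1)) = -5*(-91 + 3*(-1)) = -5*(-91 - 3) = -5*(-94) = 470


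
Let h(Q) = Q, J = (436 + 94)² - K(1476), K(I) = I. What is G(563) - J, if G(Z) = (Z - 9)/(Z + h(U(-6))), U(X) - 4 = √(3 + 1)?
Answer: -158991702/569 ≈ -2.7942e+5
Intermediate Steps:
J = 279424 (J = (436 + 94)² - 1*1476 = 530² - 1476 = 280900 - 1476 = 279424)
U(X) = 6 (U(X) = 4 + √(3 + 1) = 4 + √4 = 4 + 2 = 6)
G(Z) = (-9 + Z)/(6 + Z) (G(Z) = (Z - 9)/(Z + 6) = (-9 + Z)/(6 + Z))
G(563) - J = (-9 + 563)/(6 + 563) - 1*279424 = 554/569 - 279424 = -158991702/569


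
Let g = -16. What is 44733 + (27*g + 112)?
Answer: 44413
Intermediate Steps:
44733 + (27*g + 112) = 44733 + (27*(-16) + 112) = 44733 + (-432 + 112) = 44733 - 320 = 44413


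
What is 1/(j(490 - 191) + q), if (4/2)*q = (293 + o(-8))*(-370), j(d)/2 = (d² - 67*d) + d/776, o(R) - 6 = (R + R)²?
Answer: 388/13991967 ≈ 2.7730e-5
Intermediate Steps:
o(R) = 6 + 4*R² (o(R) = 6 + (R + R)² = 6 + (2*R)² = 6 + 4*R²)
j(d) = 2*d² - 51991*d/388 (j(d) = 2*((d² - 67*d) + d/776) = 2*(d² - 51991*d/776) = 2*d² - 51991*d/388)
q = -102675 (q = ((293 + (6 + 4*(-8)²))*(-370))/2 = ((293 + (6 + 4*64))*(-370))/2 = ((293 + (6 + 256))*(-370))/2 = ((293 + 262)*(-370))/2 = (555*(-370))/2 = (½)*(-205350) = -102675)
1/(j(490 - 191) + q) = 1/((490 - 191)*(-51991 + 776*(490 - 191))/388 - 102675) = 1/((1/388)*299*(-51991 + 776*299) - 102675) = 1/((1/388)*299*(-51991 + 232024) - 102675) = 1/((1/388)*299*180033 - 102675) = 1/(53829867/388 - 102675) = 1/(13991967/388) = 388/13991967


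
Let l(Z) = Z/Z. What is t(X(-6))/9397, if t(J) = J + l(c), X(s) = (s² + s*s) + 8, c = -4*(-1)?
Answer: 81/9397 ≈ 0.0086198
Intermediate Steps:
c = 4
l(Z) = 1
X(s) = 8 + 2*s² (X(s) = (s² + s²) + 8 = 2*s² + 8 = 8 + 2*s²)
t(J) = 1 + J (t(J) = J + 1 = 1 + J)
t(X(-6))/9397 = (1 + (8 + 2*(-6)²))/9397 = (1 + (8 + 2*36))*(1/9397) = (1 + (8 + 72))*(1/9397) = (1 + 80)*(1/9397) = 81*(1/9397) = 81/9397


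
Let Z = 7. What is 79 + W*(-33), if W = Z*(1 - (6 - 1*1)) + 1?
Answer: 970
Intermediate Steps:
W = -27 (W = 7*(1 - (6 - 1*1)) + 1 = 7*(1 - (6 - 1)) + 1 = 7*(1 - 1*5) + 1 = 7*(1 - 5) + 1 = 7*(-4) + 1 = -28 + 1 = -27)
79 + W*(-33) = 79 - 27*(-33) = 79 + 891 = 970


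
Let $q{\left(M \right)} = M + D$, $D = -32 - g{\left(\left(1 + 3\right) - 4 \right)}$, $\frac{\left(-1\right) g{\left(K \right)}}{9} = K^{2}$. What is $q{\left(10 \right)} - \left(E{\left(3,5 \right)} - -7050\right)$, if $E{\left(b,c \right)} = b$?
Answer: $-7075$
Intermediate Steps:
$g{\left(K \right)} = - 9 K^{2}$
$D = -32$ ($D = -32 - - 9 \left(\left(1 + 3\right) - 4\right)^{2} = -32 - - 9 \left(4 - 4\right)^{2} = -32 - - 9 \cdot 0^{2} = -32 - \left(-9\right) 0 = -32 - 0 = -32 + 0 = -32$)
$q{\left(M \right)} = -32 + M$ ($q{\left(M \right)} = M - 32 = -32 + M$)
$q{\left(10 \right)} - \left(E{\left(3,5 \right)} - -7050\right) = \left(-32 + 10\right) - \left(3 - -7050\right) = -22 - \left(3 + 7050\right) = -22 - 7053 = -7075$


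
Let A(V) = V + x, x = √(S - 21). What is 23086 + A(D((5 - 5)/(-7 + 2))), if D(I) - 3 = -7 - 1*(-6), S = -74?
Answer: 23088 + I*√95 ≈ 23088.0 + 9.7468*I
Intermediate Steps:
D(I) = 2 (D(I) = 3 + (-7 - 1*(-6)) = 3 + (-7 + 6) = 3 - 1 = 2)
x = I*√95 (x = √(-74 - 21) = √(-95) = I*√95 ≈ 9.7468*I)
A(V) = V + I*√95
23086 + A(D((5 - 5)/(-7 + 2))) = 23086 + (2 + I*√95) = 23088 + I*√95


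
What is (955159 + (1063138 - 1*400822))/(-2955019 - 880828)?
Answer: -1617475/3835847 ≈ -0.42167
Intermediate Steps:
(955159 + (1063138 - 1*400822))/(-2955019 - 880828) = (955159 + (1063138 - 400822))/(-3835847) = (955159 + 662316)*(-1/3835847) = 1617475*(-1/3835847) = -1617475/3835847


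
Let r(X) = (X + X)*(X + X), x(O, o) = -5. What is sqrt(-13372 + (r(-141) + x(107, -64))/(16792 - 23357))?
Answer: I*sqrt(576844878935)/6565 ≈ 115.69*I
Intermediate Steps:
r(X) = 4*X**2 (r(X) = (2*X)*(2*X) = 4*X**2)
sqrt(-13372 + (r(-141) + x(107, -64))/(16792 - 23357)) = sqrt(-13372 + (4*(-141)**2 - 5)/(16792 - 23357)) = sqrt(-13372 + (4*19881 - 5)/(-6565)) = sqrt(-13372 + (79524 - 5)*(-1/6565)) = sqrt(-13372 + 79519*(-1/6565)) = sqrt(-13372 - 79519/6565) = sqrt(-87866699/6565) = I*sqrt(576844878935)/6565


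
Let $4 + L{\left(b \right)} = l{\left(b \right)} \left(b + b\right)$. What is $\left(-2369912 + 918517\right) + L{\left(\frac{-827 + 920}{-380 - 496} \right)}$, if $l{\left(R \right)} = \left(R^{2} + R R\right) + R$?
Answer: $- \frac{9033902046013}{6224272} \approx -1.4514 \cdot 10^{6}$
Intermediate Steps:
$l{\left(R \right)} = R + 2 R^{2}$ ($l{\left(R \right)} = \left(R^{2} + R^{2}\right) + R = 2 R^{2} + R = R + 2 R^{2}$)
$L{\left(b \right)} = -4 + 2 b^{2} \left(1 + 2 b\right)$ ($L{\left(b \right)} = -4 + b \left(1 + 2 b\right) \left(b + b\right) = -4 + b \left(1 + 2 b\right) 2 b = -4 + 2 b^{2} \left(1 + 2 b\right)$)
$\left(-2369912 + 918517\right) + L{\left(\frac{-827 + 920}{-380 - 496} \right)} = \left(-2369912 + 918517\right) - \left(4 - 2 \left(\frac{-827 + 920}{-380 - 496}\right)^{2} \left(1 + 2 \frac{-827 + 920}{-380 - 496}\right)\right) = -1451395 - \left(4 - 2 \left(\frac{93}{-876}\right)^{2} \left(1 + 2 \frac{93}{-876}\right)\right) = -1451395 - \left(4 - 2 \left(93 \left(- \frac{1}{876}\right)\right)^{2} \left(1 + 2 \cdot 93 \left(- \frac{1}{876}\right)\right)\right) = -1451395 - \left(4 - 2 \left(- \frac{31}{292}\right)^{2} \left(1 + 2 \left(- \frac{31}{292}\right)\right)\right) = -1451395 - \left(4 - \frac{961 \left(1 - \frac{31}{146}\right)}{42632}\right) = -1451395 - \left(4 - \frac{110515}{6224272}\right) = -1451395 + \left(-4 + \frac{110515}{6224272}\right) = -1451395 - \frac{24786573}{6224272} = - \frac{9033902046013}{6224272}$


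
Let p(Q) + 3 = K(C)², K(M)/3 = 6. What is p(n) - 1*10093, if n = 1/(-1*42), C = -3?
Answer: -9772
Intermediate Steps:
K(M) = 18 (K(M) = 3*6 = 18)
n = -1/42 (n = 1/(-42) = -1/42 ≈ -0.023810)
p(Q) = 321 (p(Q) = -3 + 18² = -3 + 324 = 321)
p(n) - 1*10093 = 321 - 1*10093 = 321 - 10093 = -9772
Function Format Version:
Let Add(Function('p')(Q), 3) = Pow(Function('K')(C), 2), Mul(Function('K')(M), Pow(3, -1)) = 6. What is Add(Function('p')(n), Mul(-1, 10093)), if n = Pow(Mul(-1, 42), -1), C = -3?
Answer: -9772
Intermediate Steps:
Function('K')(M) = 18 (Function('K')(M) = Mul(3, 6) = 18)
n = Rational(-1, 42) (n = Pow(-42, -1) = Rational(-1, 42) ≈ -0.023810)
Function('p')(Q) = 321 (Function('p')(Q) = Add(-3, Pow(18, 2)) = Add(-3, 324) = 321)
Add(Function('p')(n), Mul(-1, 10093)) = Add(321, Mul(-1, 10093)) = Add(321, -10093) = -9772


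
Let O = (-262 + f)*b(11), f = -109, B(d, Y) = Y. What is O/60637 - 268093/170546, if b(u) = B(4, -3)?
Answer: -16066537543/10341397802 ≈ -1.5536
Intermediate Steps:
b(u) = -3
O = 1113 (O = (-262 - 109)*(-3) = -371*(-3) = 1113)
O/60637 - 268093/170546 = 1113/60637 - 268093/170546 = -16066537543/10341397802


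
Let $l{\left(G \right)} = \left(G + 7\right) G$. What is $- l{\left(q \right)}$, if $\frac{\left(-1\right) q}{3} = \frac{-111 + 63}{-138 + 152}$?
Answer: $- \frac{8712}{49} \approx -177.8$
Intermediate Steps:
$q = \frac{72}{7}$ ($q = - 3 \frac{-111 + 63}{-138 + 152} = - 3 \left(- \frac{48}{14}\right) = - 3 \left(\left(-48\right) \frac{1}{14}\right) = \left(-3\right) \left(- \frac{24}{7}\right) = \frac{72}{7} \approx 10.286$)
$l{\left(G \right)} = G \left(7 + G\right)$ ($l{\left(G \right)} = \left(7 + G\right) G = G \left(7 + G\right)$)
$- l{\left(q \right)} = - \frac{72 \left(7 + \frac{72}{7}\right)}{7} = - \frac{72 \cdot 121}{7 \cdot 7} = \left(-1\right) \frac{8712}{49} = - \frac{8712}{49}$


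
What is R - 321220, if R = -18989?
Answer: -340209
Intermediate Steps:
R - 321220 = -18989 - 321220 = -340209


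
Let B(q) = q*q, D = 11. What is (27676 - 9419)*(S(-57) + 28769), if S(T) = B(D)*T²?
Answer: 7702591786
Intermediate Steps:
B(q) = q²
S(T) = 121*T² (S(T) = 11²*T² = 121*T²)
(27676 - 9419)*(S(-57) + 28769) = (27676 - 9419)*(121*(-57)² + 28769) = 18257*(121*3249 + 28769) = 18257*(393129 + 28769) = 18257*421898 = 7702591786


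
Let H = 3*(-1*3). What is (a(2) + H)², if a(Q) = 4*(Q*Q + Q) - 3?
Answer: 144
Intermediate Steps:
a(Q) = -3 + 4*Q + 4*Q² (a(Q) = 4*(Q² + Q) - 3 = 4*(Q + Q²) - 3 = (4*Q + 4*Q²) - 3 = -3 + 4*Q + 4*Q²)
H = -9 (H = 3*(-3) = -9)
(a(2) + H)² = ((-3 + 4*2 + 4*2²) - 9)² = ((-3 + 8 + 4*4) - 9)² = ((-3 + 8 + 16) - 9)² = (21 - 9)² = 12² = 144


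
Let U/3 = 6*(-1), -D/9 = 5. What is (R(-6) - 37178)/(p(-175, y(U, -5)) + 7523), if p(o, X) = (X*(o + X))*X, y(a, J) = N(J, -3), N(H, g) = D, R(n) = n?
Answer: 37184/437977 ≈ 0.084899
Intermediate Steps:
D = -45 (D = -9*5 = -45)
U = -18 (U = 3*(6*(-1)) = 3*(-6) = -18)
N(H, g) = -45
y(a, J) = -45
p(o, X) = X**2*(X + o) (p(o, X) = (X*(X + o))*X = X**2*(X + o))
(R(-6) - 37178)/(p(-175, y(U, -5)) + 7523) = (-6 - 37178)/((-45)**2*(-45 - 175) + 7523) = -37184/(2025*(-220) + 7523) = -37184/(-445500 + 7523) = -37184/(-437977) = -37184*(-1/437977) = 37184/437977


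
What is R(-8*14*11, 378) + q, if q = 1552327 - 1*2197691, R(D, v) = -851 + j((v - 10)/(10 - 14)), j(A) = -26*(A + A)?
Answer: -641431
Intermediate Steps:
j(A) = -52*A
R(D, v) = -981 + 13*v (R(D, v) = -851 - 52*(v - 10)/(10 - 14) = -851 - 52*(-10 + v)/(-4) = -851 - 52*(-10 + v)*(-1)/4 = -851 - 52*(5/2 - v/4) = -851 + (-130 + 13*v) = -981 + 13*v)
q = -645364 (q = 1552327 - 2197691 = -645364)
R(-8*14*11, 378) + q = (-981 + 13*378) - 645364 = (-981 + 4914) - 645364 = 3933 - 645364 = -641431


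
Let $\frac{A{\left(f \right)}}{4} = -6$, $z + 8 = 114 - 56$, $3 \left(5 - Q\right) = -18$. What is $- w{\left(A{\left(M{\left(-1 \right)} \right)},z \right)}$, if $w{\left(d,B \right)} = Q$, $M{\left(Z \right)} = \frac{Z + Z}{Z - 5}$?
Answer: $-11$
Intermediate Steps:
$Q = 11$ ($Q = 5 - -6 = 5 + 6 = 11$)
$M{\left(Z \right)} = \frac{2 Z}{-5 + Z}$
$z = 50$ ($z = -8 + \left(114 - 56\right) = -8 + 58 = 50$)
$A{\left(f \right)} = -24$ ($A{\left(f \right)} = 4 \left(-6\right) = -24$)
$w{\left(d,B \right)} = 11$
$- w{\left(A{\left(M{\left(-1 \right)} \right)},z \right)} = \left(-1\right) 11 = -11$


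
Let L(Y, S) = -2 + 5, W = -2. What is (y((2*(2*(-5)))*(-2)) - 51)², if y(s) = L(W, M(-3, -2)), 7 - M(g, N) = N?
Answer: 2304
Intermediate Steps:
M(g, N) = 7 - N
L(Y, S) = 3
y(s) = 3
(y((2*(2*(-5)))*(-2)) - 51)² = (3 - 51)² = (-48)² = 2304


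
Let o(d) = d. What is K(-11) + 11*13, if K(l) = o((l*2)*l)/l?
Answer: 121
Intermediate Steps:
K(l) = 2*l (K(l) = ((l*2)*l)/l = ((2*l)*l)/l = (2*l²)/l = 2*l)
K(-11) + 11*13 = 2*(-11) + 11*13 = -22 + 143 = 121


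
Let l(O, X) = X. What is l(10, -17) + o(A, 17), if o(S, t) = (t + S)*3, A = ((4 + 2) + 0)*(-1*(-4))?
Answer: 106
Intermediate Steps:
A = 24 (A = (6 + 0)*4 = 6*4 = 24)
o(S, t) = 3*S + 3*t (o(S, t) = (S + t)*3 = 3*S + 3*t)
l(10, -17) + o(A, 17) = -17 + (3*24 + 3*17) = -17 + (72 + 51) = -17 + 123 = 106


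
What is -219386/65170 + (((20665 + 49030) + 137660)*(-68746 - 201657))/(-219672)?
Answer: 16168121777233/63345240 ≈ 2.5524e+5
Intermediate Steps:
-219386/65170 + (((20665 + 49030) + 137660)*(-68746 - 201657))/(-219672) = -219386*1/65170 + ((69695 + 137660)*(-270403))*(-1/219672) = -109693/32585 + (207355*(-270403))*(-1/219672) = -109693/32585 - 56069414065*(-1/219672) = -109693/32585 + 496189505/1944 = 16168121777233/63345240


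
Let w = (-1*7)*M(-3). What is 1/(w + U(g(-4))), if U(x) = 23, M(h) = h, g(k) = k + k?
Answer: 1/44 ≈ 0.022727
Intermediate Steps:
g(k) = 2*k
w = 21 (w = -1*7*(-3) = -7*(-3) = 21)
1/(w + U(g(-4))) = 1/(21 + 23) = 1/44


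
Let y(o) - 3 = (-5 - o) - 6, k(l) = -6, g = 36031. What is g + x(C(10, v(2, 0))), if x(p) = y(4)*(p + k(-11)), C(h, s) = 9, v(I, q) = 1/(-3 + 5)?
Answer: 35995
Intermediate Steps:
v(I, q) = ½ (v(I, q) = 1/2 = ½)
y(o) = -8 - o (y(o) = 3 + ((-5 - o) - 6) = 3 + (-11 - o) = -8 - o)
x(p) = 72 - 12*p (x(p) = (-8 - 1*4)*(p - 6) = (-8 - 4)*(-6 + p) = -12*(-6 + p) = 72 - 12*p)
g + x(C(10, v(2, 0))) = 36031 + (72 - 12*9) = 36031 + (72 - 108) = 36031 - 36 = 35995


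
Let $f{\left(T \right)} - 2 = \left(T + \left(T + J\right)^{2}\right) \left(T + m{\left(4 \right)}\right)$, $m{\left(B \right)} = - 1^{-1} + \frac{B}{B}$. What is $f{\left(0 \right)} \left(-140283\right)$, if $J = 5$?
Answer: $-280566$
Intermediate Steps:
$m{\left(B \right)} = 0$ ($m{\left(B \right)} = \left(-1\right) 1 + 1 = -1 + 1 = 0$)
$f{\left(T \right)} = 2 + T \left(T + \left(5 + T\right)^{2}\right)$ ($f{\left(T \right)} = 2 + \left(T + \left(T + 5\right)^{2}\right) \left(T + 0\right) = 2 + \left(T + \left(5 + T\right)^{2}\right) T = 2 + T \left(T + \left(5 + T\right)^{2}\right)$)
$f{\left(0 \right)} \left(-140283\right) = \left(2 + 0^{2} + 0 \left(5 + 0\right)^{2}\right) \left(-140283\right) = \left(2 + 0 + 0 \cdot 5^{2}\right) \left(-140283\right) = \left(2 + 0 + 0 \cdot 25\right) \left(-140283\right) = \left(2 + 0 + 0\right) \left(-140283\right) = 2 \left(-140283\right) = -280566$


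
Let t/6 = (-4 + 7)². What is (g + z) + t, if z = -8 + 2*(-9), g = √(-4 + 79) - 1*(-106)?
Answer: 134 + 5*√3 ≈ 142.66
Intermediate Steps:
g = 106 + 5*√3 (g = √75 + 106 = 5*√3 + 106 = 106 + 5*√3 ≈ 114.66)
t = 54 (t = 6*(-4 + 7)² = 6*3² = 6*9 = 54)
z = -26 (z = -8 - 18 = -26)
(g + z) + t = ((106 + 5*√3) - 26) + 54 = (80 + 5*√3) + 54 = 134 + 5*√3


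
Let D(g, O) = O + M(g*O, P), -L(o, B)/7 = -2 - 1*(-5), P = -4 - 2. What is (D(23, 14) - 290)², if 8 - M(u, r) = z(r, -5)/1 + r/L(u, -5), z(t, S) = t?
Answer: 3370896/49 ≈ 68794.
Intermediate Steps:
P = -6
L(o, B) = -21 (L(o, B) = -7*(-2 - 1*(-5)) = -7*(-2 + 5) = -7*3 = -21)
M(u, r) = 8 - 20*r/21 (M(u, r) = 8 - (r/1 + r/(-21)) = 8 - (r*1 + r*(-1/21)) = 8 - (r - r/21) = 8 - 20*r/21)
D(g, O) = 96/7 + O (D(g, O) = O + (8 - 20/21*(-6)) = O + (8 + 40/7) = O + 96/7 = 96/7 + O)
(D(23, 14) - 290)² = ((96/7 + 14) - 290)² = (194/7 - 290)² = (-1836/7)² = 3370896/49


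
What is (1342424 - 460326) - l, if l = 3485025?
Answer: -2602927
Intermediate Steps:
(1342424 - 460326) - l = (1342424 - 460326) - 1*3485025 = 882098 - 3485025 = -2602927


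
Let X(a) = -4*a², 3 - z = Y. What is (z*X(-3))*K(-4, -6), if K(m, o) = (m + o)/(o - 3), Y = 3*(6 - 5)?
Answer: 0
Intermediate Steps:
Y = 3 (Y = 3*1 = 3)
z = 0 (z = 3 - 1*3 = 3 - 3 = 0)
K(m, o) = (m + o)/(-3 + o)
(z*X(-3))*K(-4, -6) = (0*(-4*(-3)²))*((-4 - 6)/(-3 - 6)) = (0*(-4*9))*(-10/(-9)) = (0*(-36))*(-⅑*(-10)) = 0*(10/9) = 0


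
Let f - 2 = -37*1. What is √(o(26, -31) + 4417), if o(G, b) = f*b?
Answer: √5502 ≈ 74.175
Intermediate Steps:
f = -35 (f = 2 - 37*1 = 2 - 37 = -35)
o(G, b) = -35*b
√(o(26, -31) + 4417) = √(-35*(-31) + 4417) = √(1085 + 4417) = √5502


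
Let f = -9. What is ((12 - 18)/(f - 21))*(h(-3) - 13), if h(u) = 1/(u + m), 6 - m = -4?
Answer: -18/7 ≈ -2.5714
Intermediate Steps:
m = 10 (m = 6 - 1*(-4) = 6 + 4 = 10)
h(u) = 1/(10 + u) (h(u) = 1/(u + 10) = 1/(10 + u))
((12 - 18)/(f - 21))*(h(-3) - 13) = ((12 - 18)/(-9 - 21))*(1/(10 - 3) - 13) = (-6/(-30))*(1/7 - 13) = (-6*(-1/30))*(⅐ - 13) = (⅕)*(-90/7) = -18/7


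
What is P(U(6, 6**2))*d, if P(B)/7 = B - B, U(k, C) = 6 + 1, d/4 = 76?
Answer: 0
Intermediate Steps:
d = 304 (d = 4*76 = 304)
U(k, C) = 7
P(B) = 0 (P(B) = 7*(B - B) = 7*0 = 0)
P(U(6, 6**2))*d = 0*304 = 0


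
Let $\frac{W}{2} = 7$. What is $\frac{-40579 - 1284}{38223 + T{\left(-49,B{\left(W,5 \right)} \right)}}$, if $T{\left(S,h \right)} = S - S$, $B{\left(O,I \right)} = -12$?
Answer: $- \frac{41863}{38223} \approx -1.0952$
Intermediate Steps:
$W = 14$ ($W = 2 \cdot 7 = 14$)
$T{\left(S,h \right)} = 0$
$\frac{-40579 - 1284}{38223 + T{\left(-49,B{\left(W,5 \right)} \right)}} = \frac{-40579 - 1284}{38223 + 0} = - \frac{41863}{38223}$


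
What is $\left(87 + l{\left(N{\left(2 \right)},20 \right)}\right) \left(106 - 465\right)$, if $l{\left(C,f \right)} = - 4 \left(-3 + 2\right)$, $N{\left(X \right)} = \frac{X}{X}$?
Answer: $-32669$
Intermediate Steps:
$N{\left(X \right)} = 1$
$l{\left(C,f \right)} = 4$ ($l{\left(C,f \right)} = \left(-4\right) \left(-1\right) = 4$)
$\left(87 + l{\left(N{\left(2 \right)},20 \right)}\right) \left(106 - 465\right) = \left(87 + 4\right) \left(106 - 465\right) = 91 \left(-359\right) = -32669$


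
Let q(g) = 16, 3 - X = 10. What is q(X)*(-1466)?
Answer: -23456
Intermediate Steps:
X = -7 (X = 3 - 1*10 = 3 - 10 = -7)
q(X)*(-1466) = 16*(-1466) = -23456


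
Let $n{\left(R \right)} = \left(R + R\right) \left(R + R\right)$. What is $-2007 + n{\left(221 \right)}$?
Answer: $193357$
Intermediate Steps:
$n{\left(R \right)} = 4 R^{2}$ ($n{\left(R \right)} = 2 R 2 R = 4 R^{2}$)
$-2007 + n{\left(221 \right)} = -2007 + 4 \cdot 221^{2} = -2007 + 4 \cdot 48841 = -2007 + 195364 = 193357$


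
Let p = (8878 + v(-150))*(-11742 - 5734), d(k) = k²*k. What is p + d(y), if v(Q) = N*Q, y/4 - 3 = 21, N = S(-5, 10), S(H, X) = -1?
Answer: -156888592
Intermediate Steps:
N = -1
y = 96 (y = 12 + 4*21 = 12 + 84 = 96)
v(Q) = -Q
d(k) = k³
p = -157773328 (p = (8878 - 1*(-150))*(-11742 - 5734) = (8878 + 150)*(-17476) = 9028*(-17476) = -157773328)
p + d(y) = -157773328 + 96³ = -157773328 + 884736 = -156888592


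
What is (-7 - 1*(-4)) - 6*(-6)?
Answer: 33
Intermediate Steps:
(-7 - 1*(-4)) - 6*(-6) = (-7 + 4) + 36 = -3 + 36 = 33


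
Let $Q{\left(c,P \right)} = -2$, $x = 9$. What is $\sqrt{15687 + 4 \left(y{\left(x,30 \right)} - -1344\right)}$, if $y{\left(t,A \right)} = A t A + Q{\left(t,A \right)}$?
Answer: $\sqrt{53455} \approx 231.2$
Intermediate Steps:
$y{\left(t,A \right)} = -2 + t A^{2}$ ($y{\left(t,A \right)} = A t A - 2 = t A^{2} - 2 = -2 + t A^{2}$)
$\sqrt{15687 + 4 \left(y{\left(x,30 \right)} - -1344\right)} = \sqrt{15687 + 4 \left(\left(-2 + 9 \cdot 30^{2}\right) - -1344\right)} = \sqrt{15687 + 4 \left(\left(-2 + 9 \cdot 900\right) + 1344\right)} = \sqrt{15687 + 4 \left(\left(-2 + 8100\right) + 1344\right)} = \sqrt{15687 + 4 \left(8098 + 1344\right)} = \sqrt{15687 + 4 \cdot 9442} = \sqrt{15687 + 37768} = \sqrt{53455}$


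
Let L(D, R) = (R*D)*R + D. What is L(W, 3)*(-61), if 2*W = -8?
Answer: 2440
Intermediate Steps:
W = -4 (W = (1/2)*(-8) = -4)
L(D, R) = D + D*R**2 (L(D, R) = (D*R)*R + D = D*R**2 + D = D + D*R**2)
L(W, 3)*(-61) = -4*(1 + 3**2)*(-61) = -4*(1 + 9)*(-61) = -4*10*(-61) = -40*(-61) = 2440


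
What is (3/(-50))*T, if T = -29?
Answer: 87/50 ≈ 1.7400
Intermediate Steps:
(3/(-50))*T = (3/(-50))*(-29) = (3*(-1/50))*(-29) = -3/50*(-29) = 87/50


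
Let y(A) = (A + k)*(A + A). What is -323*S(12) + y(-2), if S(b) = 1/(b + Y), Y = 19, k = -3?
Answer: 297/31 ≈ 9.5806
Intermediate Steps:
y(A) = 2*A*(-3 + A) (y(A) = (A - 3)*(A + A) = (-3 + A)*(2*A) = 2*A*(-3 + A))
S(b) = 1/(19 + b) (S(b) = 1/(b + 19) = 1/(19 + b))
-323*S(12) + y(-2) = -323/(19 + 12) + 2*(-2)*(-3 - 2) = -323/31 + 2*(-2)*(-5) = -323*1/31 + 20 = -323/31 + 20 = 297/31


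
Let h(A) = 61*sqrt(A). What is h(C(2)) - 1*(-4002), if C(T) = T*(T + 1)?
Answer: 4002 + 61*sqrt(6) ≈ 4151.4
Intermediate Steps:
C(T) = T*(1 + T)
h(C(2)) - 1*(-4002) = 61*sqrt(2*(1 + 2)) - 1*(-4002) = 61*sqrt(2*3) + 4002 = 61*sqrt(6) + 4002 = 4002 + 61*sqrt(6)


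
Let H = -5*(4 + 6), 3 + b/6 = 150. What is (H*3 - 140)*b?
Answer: -255780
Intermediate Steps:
b = 882 (b = -18 + 6*150 = -18 + 900 = 882)
H = -50 (H = -5*10 = -50)
(H*3 - 140)*b = (-50*3 - 140)*882 = (-150 - 140)*882 = -290*882 = -255780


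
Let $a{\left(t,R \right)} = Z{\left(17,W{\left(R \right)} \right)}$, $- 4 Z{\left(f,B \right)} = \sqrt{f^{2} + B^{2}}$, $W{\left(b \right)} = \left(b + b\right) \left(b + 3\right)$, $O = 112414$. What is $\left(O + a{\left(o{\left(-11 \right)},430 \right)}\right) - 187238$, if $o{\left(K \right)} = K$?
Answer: $-74824 - \frac{\sqrt{138666864689}}{4} \approx -1.6792 \cdot 10^{5}$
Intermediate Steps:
$W{\left(b \right)} = 2 b \left(3 + b\right)$
$Z{\left(f,B \right)} = - \frac{\sqrt{B^{2} + f^{2}}}{4}$ ($Z{\left(f,B \right)} = - \frac{\sqrt{f^{2} + B^{2}}}{4} = - \frac{\sqrt{B^{2} + f^{2}}}{4}$)
$a{\left(t,R \right)} = - \frac{\sqrt{289 + 4 R^{2} \left(3 + R\right)^{2}}}{4}$ ($a{\left(t,R \right)} = - \frac{\sqrt{\left(2 R \left(3 + R\right)\right)^{2} + 17^{2}}}{4} = - \frac{\sqrt{4 R^{2} \left(3 + R\right)^{2} + 289}}{4} = - \frac{\sqrt{289 + 4 R^{2} \left(3 + R\right)^{2}}}{4}$)
$\left(O + a{\left(o{\left(-11 \right)},430 \right)}\right) - 187238 = \left(112414 - \frac{\sqrt{289 + 4 \cdot 430^{2} \left(3 + 430\right)^{2}}}{4}\right) - 187238 = \left(112414 - \frac{\sqrt{289 + 4 \cdot 184900 \cdot 433^{2}}}{4}\right) - 187238 = \left(112414 - \frac{\sqrt{289 + 4 \cdot 184900 \cdot 187489}}{4}\right) - 187238 = \left(112414 - \frac{\sqrt{289 + 138666864400}}{4}\right) - 187238 = \left(112414 - \frac{\sqrt{138666864689}}{4}\right) - 187238 = -74824 - \frac{\sqrt{138666864689}}{4}$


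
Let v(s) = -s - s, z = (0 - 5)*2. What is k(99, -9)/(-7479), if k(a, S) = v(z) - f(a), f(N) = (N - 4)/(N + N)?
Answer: -3865/1480842 ≈ -0.0026100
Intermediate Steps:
z = -10 (z = -5*2 = -10)
v(s) = -2*s
f(N) = (-4 + N)/(2*N) (f(N) = (-4 + N)/((2*N)) = (-4 + N)*(1/(2*N)) = (-4 + N)/(2*N))
k(a, S) = 20 - (-4 + a)/(2*a) (k(a, S) = -2*(-10) - (-4 + a)/(2*a) = 20 - (-4 + a)/(2*a))
k(99, -9)/(-7479) = (39/2 + 2/99)/(-7479) = (39/2 + 2*(1/99))*(-1/7479) = (39/2 + 2/99)*(-1/7479) = (3865/198)*(-1/7479) = -3865/1480842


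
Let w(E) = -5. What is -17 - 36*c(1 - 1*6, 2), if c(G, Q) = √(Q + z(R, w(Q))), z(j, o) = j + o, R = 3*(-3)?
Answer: -17 - 72*I*√3 ≈ -17.0 - 124.71*I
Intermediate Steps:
R = -9
c(G, Q) = √(-14 + Q) (c(G, Q) = √(Q + (-9 - 5)) = √(Q - 14) = √(-14 + Q))
-17 - 36*c(1 - 1*6, 2) = -17 - 36*√(-14 + 2) = -17 - 72*I*√3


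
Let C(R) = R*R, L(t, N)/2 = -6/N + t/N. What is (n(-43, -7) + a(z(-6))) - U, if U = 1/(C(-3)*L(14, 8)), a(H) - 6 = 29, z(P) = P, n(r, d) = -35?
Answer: -1/18 ≈ -0.055556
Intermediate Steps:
L(t, N) = -12/N + 2*t/N (L(t, N) = 2*(-6/N + t/N) = -12/N + 2*t/N)
a(H) = 35 (a(H) = 6 + 29 = 35)
C(R) = R²
U = 1/18 (U = 1/((-3)²*(2*(-6 + 14)/8)) = 1/(9*(2*(⅛)*8)) = 1/(9*2) = 1/18 ≈ 0.055556)
(n(-43, -7) + a(z(-6))) - U = (-35 + 35) - 1*1/18 = 0 - 1/18 = -1/18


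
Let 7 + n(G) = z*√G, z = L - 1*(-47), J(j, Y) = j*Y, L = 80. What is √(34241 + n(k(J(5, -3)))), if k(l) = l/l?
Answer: √34361 ≈ 185.37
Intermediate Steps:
J(j, Y) = Y*j
z = 127 (z = 80 - 1*(-47) = 80 + 47 = 127)
k(l) = 1
n(G) = -7 + 127*√G
√(34241 + n(k(J(5, -3)))) = √(34241 + (-7 + 127*√1)) = √(34241 + (-7 + 127*1)) = √(34241 + (-7 + 127)) = √(34241 + 120) = √34361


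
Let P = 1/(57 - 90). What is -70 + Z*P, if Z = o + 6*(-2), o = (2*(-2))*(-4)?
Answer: -2314/33 ≈ -70.121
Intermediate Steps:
P = -1/33 (P = 1/(-33) = -1/33 ≈ -0.030303)
o = 16 (o = -4*(-4) = 16)
Z = 4 (Z = 16 + 6*(-2) = 16 - 12 = 4)
-70 + Z*P = -70 + 4*(-1/33) = -70 - 4/33 = -2314/33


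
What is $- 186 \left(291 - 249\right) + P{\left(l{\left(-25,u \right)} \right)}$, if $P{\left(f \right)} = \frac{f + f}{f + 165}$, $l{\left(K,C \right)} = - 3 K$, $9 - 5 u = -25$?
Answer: $- \frac{62491}{8} \approx -7811.4$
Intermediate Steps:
$u = \frac{34}{5}$ ($u = \frac{9}{5} - -5 = \frac{9}{5} + 5 = \frac{34}{5} \approx 6.8$)
$P{\left(f \right)} = \frac{2 f}{165 + f}$
$- 186 \left(291 - 249\right) + P{\left(l{\left(-25,u \right)} \right)} = - 186 \left(291 - 249\right) + \frac{2 \left(\left(-3\right) \left(-25\right)\right)}{165 - -75} = \left(-186\right) 42 + 2 \cdot 75 \frac{1}{165 + 75} = -7812 + 2 \cdot 75 \cdot \frac{1}{240} = -7812 + \frac{5}{8} = - \frac{62491}{8}$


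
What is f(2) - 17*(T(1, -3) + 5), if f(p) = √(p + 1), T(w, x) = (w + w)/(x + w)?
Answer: -68 + √3 ≈ -66.268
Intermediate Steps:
T(w, x) = 2*w/(w + x) (T(w, x) = (2*w)/(w + x) = 2*w/(w + x))
f(p) = √(1 + p)
f(2) - 17*(T(1, -3) + 5) = √(1 + 2) - 17*(2*1/(1 - 3) + 5) = √3 - 17*(2*1/(-2) + 5) = √3 - 17*(2*1*(-½) + 5) = √3 - 17*(-1 + 5) = √3 - 17*4 = √3 - 68 = -68 + √3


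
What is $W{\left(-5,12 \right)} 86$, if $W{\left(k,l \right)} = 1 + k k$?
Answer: $2236$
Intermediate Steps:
$W{\left(k,l \right)} = 1 + k^{2}$
$W{\left(-5,12 \right)} 86 = \left(1 + \left(-5\right)^{2}\right) 86 = \left(1 + 25\right) 86 = 26 \cdot 86 = 2236$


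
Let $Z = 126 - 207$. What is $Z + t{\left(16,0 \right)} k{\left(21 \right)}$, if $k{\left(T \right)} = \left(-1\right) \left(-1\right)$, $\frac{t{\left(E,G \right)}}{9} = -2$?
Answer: $-99$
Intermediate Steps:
$t{\left(E,G \right)} = -18$ ($t{\left(E,G \right)} = 9 \left(-2\right) = -18$)
$k{\left(T \right)} = 1$
$Z = -81$
$Z + t{\left(16,0 \right)} k{\left(21 \right)} = -81 - 18 = -99$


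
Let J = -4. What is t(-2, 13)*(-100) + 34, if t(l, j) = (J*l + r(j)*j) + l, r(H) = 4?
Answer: -5766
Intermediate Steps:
t(l, j) = -3*l + 4*j (t(l, j) = (-4*l + 4*j) + l = -3*l + 4*j)
t(-2, 13)*(-100) + 34 = (-3*(-2) + 4*13)*(-100) + 34 = (6 + 52)*(-100) + 34 = 58*(-100) + 34 = -5800 + 34 = -5766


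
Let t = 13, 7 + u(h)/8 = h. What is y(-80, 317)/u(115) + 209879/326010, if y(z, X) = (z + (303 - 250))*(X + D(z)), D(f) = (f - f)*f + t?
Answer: -25216793/2608080 ≈ -9.6687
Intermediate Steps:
u(h) = -56 + 8*h
D(f) = 13 (D(f) = (f - f)*f + 13 = 0*f + 13 = 0 + 13 = 13)
y(z, X) = (13 + X)*(53 + z) (y(z, X) = (z + (303 - 250))*(X + 13) = (z + 53)*(13 + X) = (53 + z)*(13 + X) = (13 + X)*(53 + z))
y(-80, 317)/u(115) + 209879/326010 = (689 + 13*(-80) + 53*317 + 317*(-80))/(-56 + 8*115) + 209879/326010 = (689 - 1040 + 16801 - 25360)/(-56 + 920) + 209879*(1/326010) = -8910/864 + 209879/326010 = -8910*1/864 + 209879/326010 = -165/16 + 209879/326010 = -25216793/2608080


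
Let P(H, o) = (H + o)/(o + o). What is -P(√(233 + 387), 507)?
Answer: -½ - √155/507 ≈ -0.52456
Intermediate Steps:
P(H, o) = (H + o)/(2*o) (P(H, o) = (H + o)/((2*o)) = (H + o)*(1/(2*o)) = (H + o)/(2*o))
-P(√(233 + 387), 507) = -(√(233 + 387) + 507)/(2*507) = -(√620 + 507)/(2*507) = -(2*√155 + 507)/(2*507) = -(507 + 2*√155)/(2*507) = -(½ + √155/507) = -½ - √155/507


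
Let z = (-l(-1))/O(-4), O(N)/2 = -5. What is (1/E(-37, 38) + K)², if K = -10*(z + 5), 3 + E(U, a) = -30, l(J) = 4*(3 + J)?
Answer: 3667225/1089 ≈ 3367.5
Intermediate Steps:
O(N) = -10 (O(N) = 2*(-5) = -10)
l(J) = 12 + 4*J
z = ⅘ (z = -(12 + 4*(-1))/(-10) = -(12 - 4)*(-⅒) = -1*8*(-⅒) = -8*(-⅒) = ⅘ ≈ 0.80000)
E(U, a) = -33 (E(U, a) = -3 - 30 = -33)
K = -58 (K = -10*(⅘ + 5) = -10*29/5 = -58)
(1/E(-37, 38) + K)² = (1/(-33) - 58)² = (-1/33 - 58)² = (-1915/33)² = 3667225/1089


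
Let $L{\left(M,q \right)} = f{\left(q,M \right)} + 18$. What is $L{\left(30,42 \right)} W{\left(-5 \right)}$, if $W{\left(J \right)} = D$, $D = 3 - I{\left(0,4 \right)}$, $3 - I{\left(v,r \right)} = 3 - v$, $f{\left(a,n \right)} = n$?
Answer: $144$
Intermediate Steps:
$I{\left(v,r \right)} = v$ ($I{\left(v,r \right)} = 3 - \left(3 - v\right) = 3 + \left(-3 + v\right) = v$)
$D = 3$ ($D = 3 - 0 = 3 + 0 = 3$)
$L{\left(M,q \right)} = 18 + M$ ($L{\left(M,q \right)} = M + 18 = 18 + M$)
$W{\left(J \right)} = 3$
$L{\left(30,42 \right)} W{\left(-5 \right)} = \left(18 + 30\right) 3 = 48 \cdot 3 = 144$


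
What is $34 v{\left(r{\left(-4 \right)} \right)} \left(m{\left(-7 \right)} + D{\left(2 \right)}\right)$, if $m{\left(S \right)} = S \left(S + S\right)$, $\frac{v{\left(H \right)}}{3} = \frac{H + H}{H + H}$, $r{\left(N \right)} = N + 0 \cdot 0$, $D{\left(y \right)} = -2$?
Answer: $9792$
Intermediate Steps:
$r{\left(N \right)} = N$ ($r{\left(N \right)} = N + 0 = N$)
$v{\left(H \right)} = 3$ ($v{\left(H \right)} = 3 \frac{H + H}{H + H} = 3 \frac{2 H}{2 H} = 3 \cdot 2 H \frac{1}{2 H} = 3 \cdot 1 = 3$)
$m{\left(S \right)} = 2 S^{2}$ ($m{\left(S \right)} = S 2 S = 2 S^{2}$)
$34 v{\left(r{\left(-4 \right)} \right)} \left(m{\left(-7 \right)} + D{\left(2 \right)}\right) = 34 \cdot 3 \left(2 \left(-7\right)^{2} - 2\right) = 102 \left(2 \cdot 49 - 2\right) = 102 \left(98 - 2\right) = 102 \cdot 96 = 9792$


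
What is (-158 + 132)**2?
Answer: 676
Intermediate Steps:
(-158 + 132)**2 = (-26)**2 = 676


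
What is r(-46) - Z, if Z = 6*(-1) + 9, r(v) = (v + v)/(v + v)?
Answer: -2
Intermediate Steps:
r(v) = 1 (r(v) = (2*v)/((2*v)) = (2*v)*(1/(2*v)) = 1)
Z = 3 (Z = -6 + 9 = 3)
r(-46) - Z = 1 - 1*3 = 1 - 3 = -2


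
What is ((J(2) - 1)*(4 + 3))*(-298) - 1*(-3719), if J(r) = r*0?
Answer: 5805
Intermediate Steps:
J(r) = 0
((J(2) - 1)*(4 + 3))*(-298) - 1*(-3719) = ((0 - 1)*(4 + 3))*(-298) - 1*(-3719) = -1*7*(-298) + 3719 = -7*(-298) + 3719 = 2086 + 3719 = 5805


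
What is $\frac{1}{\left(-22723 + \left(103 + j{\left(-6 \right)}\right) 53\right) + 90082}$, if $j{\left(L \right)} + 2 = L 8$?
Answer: $\frac{1}{70168} \approx 1.4252 \cdot 10^{-5}$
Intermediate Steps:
$j{\left(L \right)} = -2 + 8 L$ ($j{\left(L \right)} = -2 + L 8 = -2 + 8 L$)
$\frac{1}{\left(-22723 + \left(103 + j{\left(-6 \right)}\right) 53\right) + 90082} = \frac{1}{\left(-22723 + \left(103 + \left(-2 + 8 \left(-6\right)\right)\right) 53\right) + 90082} = \frac{1}{\left(-22723 + \left(103 - 50\right) 53\right) + 90082} = \frac{1}{\left(-22723 + 53 \cdot 53\right) + 90082} = \frac{1}{\left(-22723 + 2809\right) + 90082} = \frac{1}{-19914 + 90082} = \frac{1}{70168}$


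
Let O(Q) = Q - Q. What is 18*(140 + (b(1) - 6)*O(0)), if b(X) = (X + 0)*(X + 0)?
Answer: 2520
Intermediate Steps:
O(Q) = 0
b(X) = X² (b(X) = X*X = X²)
18*(140 + (b(1) - 6)*O(0)) = 18*(140 + (1² - 6)*0) = 18*(140 + (1 - 6)*0) = 18*(140 - 5*0) = 18*(140 + 0) = 18*140 = 2520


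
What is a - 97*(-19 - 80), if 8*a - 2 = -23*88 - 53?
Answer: 74749/8 ≈ 9343.6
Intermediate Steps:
a = -2075/8 (a = ¼ + (-23*88 - 53)/8 = ¼ + (-2024 - 53)/8 = ¼ + (⅛)*(-2077) = ¼ - 2077/8 = -2075/8 ≈ -259.38)
a - 97*(-19 - 80) = -2075/8 - 97*(-19 - 80) = -2075/8 - 97*(-99) = -2075/8 - 1*(-9603) = -2075/8 + 9603 = 74749/8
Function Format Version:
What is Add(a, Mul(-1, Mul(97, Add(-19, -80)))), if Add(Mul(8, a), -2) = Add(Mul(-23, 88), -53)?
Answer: Rational(74749, 8) ≈ 9343.6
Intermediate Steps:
a = Rational(-2075, 8) (a = Add(Rational(1, 4), Mul(Rational(1, 8), Add(Mul(-23, 88), -53))) = Add(Rational(1, 4), Mul(Rational(1, 8), Add(-2024, -53))) = Add(Rational(1, 4), Mul(Rational(1, 8), -2077)) = Add(Rational(1, 4), Rational(-2077, 8)) = Rational(-2075, 8) ≈ -259.38)
Add(a, Mul(-1, Mul(97, Add(-19, -80)))) = Add(Rational(-2075, 8), Mul(-1, Mul(97, Add(-19, -80)))) = Add(Rational(-2075, 8), Mul(-1, Mul(97, -99))) = Add(Rational(-2075, 8), Mul(-1, -9603)) = Add(Rational(-2075, 8), 9603) = Rational(74749, 8)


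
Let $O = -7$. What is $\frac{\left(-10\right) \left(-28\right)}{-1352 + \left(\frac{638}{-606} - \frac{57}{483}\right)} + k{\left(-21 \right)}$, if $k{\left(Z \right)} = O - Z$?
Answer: $\frac{227626252}{16502933} \approx 13.793$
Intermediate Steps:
$k{\left(Z \right)} = -7 - Z$
$\frac{\left(-10\right) \left(-28\right)}{-1352 + \left(\frac{638}{-606} - \frac{57}{483}\right)} + k{\left(-21 \right)} = \frac{\left(-10\right) \left(-28\right)}{-1352 + \left(\frac{638}{-606} - \frac{57}{483}\right)} - -14 = \frac{1}{-1352 + \left(638 \left(- \frac{1}{606}\right) - \frac{19}{161}\right)} 280 + \left(-7 + 21\right) = \frac{1}{-1352 - \frac{57116}{48783}} \cdot 280 + 14 = \frac{1}{- \frac{66011732}{48783}} \cdot 280 + 14 = \left(- \frac{48783}{66011732}\right) 280 + 14 = - \frac{3414810}{16502933} + 14 = \frac{227626252}{16502933}$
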